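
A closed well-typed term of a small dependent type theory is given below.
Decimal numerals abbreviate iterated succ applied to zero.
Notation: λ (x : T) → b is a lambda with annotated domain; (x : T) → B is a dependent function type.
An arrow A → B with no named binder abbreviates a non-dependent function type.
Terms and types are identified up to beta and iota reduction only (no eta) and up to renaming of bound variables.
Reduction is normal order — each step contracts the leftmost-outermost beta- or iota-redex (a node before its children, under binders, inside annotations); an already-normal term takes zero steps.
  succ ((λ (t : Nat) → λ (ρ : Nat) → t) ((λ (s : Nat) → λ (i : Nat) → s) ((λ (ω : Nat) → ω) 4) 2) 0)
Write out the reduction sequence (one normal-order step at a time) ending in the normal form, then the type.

reduction (normal order):
  succ ((λ (t : Nat) → λ (ρ : Nat) → t) ((λ (s : Nat) → λ (i : Nat) → s) ((λ (ω : Nat) → ω) 4) 2) 0)
  ~> succ ((λ (t : Nat) → (λ (ρ : Nat) → λ (s : Nat) → ρ) ((λ (i : Nat) → i) 4) 2) 0)
  ~> succ ((λ (t : Nat) → λ (ρ : Nat) → t) ((λ (s : Nat) → s) 4) 2)
  ~> succ ((λ (t : Nat) → (λ (ρ : Nat) → ρ) 4) 2)
  ~> succ ((λ (t : Nat) → t) 4)
  ~> 5
inferred type:
  Nat


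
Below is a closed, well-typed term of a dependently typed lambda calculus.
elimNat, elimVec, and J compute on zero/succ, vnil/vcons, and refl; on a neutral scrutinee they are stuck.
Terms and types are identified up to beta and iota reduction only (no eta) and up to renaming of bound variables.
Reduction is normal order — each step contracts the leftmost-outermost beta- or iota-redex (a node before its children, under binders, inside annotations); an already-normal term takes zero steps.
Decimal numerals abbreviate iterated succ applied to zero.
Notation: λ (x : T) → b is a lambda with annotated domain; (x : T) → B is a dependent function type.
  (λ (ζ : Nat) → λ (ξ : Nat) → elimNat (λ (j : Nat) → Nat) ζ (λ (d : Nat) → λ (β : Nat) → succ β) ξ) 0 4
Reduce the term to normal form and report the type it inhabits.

resulting normal form:
  4
the term's type:
  Nat


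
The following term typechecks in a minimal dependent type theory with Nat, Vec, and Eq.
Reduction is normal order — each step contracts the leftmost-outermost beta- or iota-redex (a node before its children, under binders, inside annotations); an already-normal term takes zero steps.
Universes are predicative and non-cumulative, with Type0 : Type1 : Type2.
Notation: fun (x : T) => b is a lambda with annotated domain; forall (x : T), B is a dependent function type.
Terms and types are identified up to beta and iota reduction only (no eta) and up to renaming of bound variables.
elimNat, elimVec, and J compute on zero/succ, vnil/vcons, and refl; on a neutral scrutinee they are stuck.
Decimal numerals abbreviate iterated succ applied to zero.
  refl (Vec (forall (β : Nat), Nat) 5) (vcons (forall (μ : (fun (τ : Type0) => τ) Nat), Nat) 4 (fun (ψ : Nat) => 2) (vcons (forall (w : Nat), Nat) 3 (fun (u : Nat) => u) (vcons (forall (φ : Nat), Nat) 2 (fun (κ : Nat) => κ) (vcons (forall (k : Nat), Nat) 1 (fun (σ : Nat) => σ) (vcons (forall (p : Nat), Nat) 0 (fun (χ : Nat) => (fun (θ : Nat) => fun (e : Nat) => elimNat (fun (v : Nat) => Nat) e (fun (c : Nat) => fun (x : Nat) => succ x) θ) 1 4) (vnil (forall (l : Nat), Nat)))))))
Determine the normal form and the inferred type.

reduced normal form:
  refl (Vec (forall (β : Nat), Nat) 5) (vcons (forall (μ : Nat), Nat) 4 (fun (τ : Nat) => 2) (vcons (forall (ψ : Nat), Nat) 3 (fun (w : Nat) => w) (vcons (forall (u : Nat), Nat) 2 (fun (φ : Nat) => φ) (vcons (forall (κ : Nat), Nat) 1 (fun (k : Nat) => k) (vcons (forall (σ : Nat), Nat) 0 (fun (p : Nat) => 5) (vnil (forall (χ : Nat), Nat)))))))
type:
  Eq (Vec (forall (β : Nat), Nat) 5) (vcons (forall (μ : Nat), Nat) 4 (fun (τ : Nat) => 2) (vcons (forall (ψ : Nat), Nat) 3 (fun (w : Nat) => w) (vcons (forall (u : Nat), Nat) 2 (fun (φ : Nat) => φ) (vcons (forall (κ : Nat), Nat) 1 (fun (k : Nat) => k) (vcons (forall (σ : Nat), Nat) 0 (fun (p : Nat) => 5) (vnil (forall (χ : Nat), Nat))))))) (vcons (forall (θ : Nat), Nat) 4 (fun (e : Nat) => 2) (vcons (forall (v : Nat), Nat) 3 (fun (c : Nat) => c) (vcons (forall (x : Nat), Nat) 2 (fun (l : Nat) => l) (vcons (forall (y : Nat), Nat) 1 (fun (m : Nat) => m) (vcons (forall (ν : Nat), Nat) 0 (fun (ω : Nat) => 5) (vnil (forall (s : Nat), Nat)))))))
observation: the leftmost-outermost redex is a beta-redex, and normalization takes 7 steps.


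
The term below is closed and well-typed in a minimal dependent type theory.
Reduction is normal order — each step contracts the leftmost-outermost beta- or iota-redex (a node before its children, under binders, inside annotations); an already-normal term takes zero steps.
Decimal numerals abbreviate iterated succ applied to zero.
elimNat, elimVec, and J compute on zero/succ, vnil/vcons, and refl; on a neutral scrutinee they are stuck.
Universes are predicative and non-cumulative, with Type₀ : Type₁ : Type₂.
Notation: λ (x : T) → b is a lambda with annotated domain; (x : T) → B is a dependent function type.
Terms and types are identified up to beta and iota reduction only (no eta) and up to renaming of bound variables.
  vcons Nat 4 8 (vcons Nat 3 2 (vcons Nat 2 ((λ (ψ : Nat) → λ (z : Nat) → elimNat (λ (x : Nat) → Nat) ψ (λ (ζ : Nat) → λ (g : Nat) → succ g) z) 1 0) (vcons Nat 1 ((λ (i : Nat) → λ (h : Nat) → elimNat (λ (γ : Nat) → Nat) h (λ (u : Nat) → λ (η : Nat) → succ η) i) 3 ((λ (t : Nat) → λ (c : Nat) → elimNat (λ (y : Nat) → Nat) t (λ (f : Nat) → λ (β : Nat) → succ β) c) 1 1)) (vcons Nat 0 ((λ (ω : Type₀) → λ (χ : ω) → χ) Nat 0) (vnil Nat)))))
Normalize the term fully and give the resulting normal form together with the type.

normal form:
  vcons Nat 4 8 (vcons Nat 3 2 (vcons Nat 2 1 (vcons Nat 1 5 (vcons Nat 0 0 (vnil Nat)))))
type:
  Vec Nat 5


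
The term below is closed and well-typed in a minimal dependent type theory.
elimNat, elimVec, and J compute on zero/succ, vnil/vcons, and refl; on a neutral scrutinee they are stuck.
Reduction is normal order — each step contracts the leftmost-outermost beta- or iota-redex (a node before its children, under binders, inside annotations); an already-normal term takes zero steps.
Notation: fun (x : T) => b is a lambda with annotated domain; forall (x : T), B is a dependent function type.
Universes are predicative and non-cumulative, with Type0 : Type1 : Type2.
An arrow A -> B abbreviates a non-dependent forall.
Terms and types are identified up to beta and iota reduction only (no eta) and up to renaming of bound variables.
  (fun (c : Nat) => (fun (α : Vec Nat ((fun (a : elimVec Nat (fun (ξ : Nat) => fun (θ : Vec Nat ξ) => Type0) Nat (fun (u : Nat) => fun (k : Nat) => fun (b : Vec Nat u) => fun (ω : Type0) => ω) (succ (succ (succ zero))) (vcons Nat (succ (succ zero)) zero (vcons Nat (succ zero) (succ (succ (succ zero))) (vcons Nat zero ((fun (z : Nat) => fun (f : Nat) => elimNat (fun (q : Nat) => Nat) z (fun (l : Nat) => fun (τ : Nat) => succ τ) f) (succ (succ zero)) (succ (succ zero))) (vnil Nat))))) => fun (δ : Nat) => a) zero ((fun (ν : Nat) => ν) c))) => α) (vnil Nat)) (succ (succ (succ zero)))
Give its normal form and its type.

normal form:
  vnil Nat
the term's type:
  Vec Nat zero


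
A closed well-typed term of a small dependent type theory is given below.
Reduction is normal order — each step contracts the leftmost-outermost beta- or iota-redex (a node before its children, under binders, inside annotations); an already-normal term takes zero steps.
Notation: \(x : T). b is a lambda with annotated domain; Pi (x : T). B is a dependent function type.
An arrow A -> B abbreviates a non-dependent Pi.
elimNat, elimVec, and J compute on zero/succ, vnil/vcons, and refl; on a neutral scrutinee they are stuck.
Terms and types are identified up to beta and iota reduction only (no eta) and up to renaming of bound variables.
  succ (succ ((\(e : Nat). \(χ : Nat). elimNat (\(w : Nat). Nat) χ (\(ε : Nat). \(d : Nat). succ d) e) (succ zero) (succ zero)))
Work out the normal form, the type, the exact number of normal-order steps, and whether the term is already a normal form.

reduced normal form:
  succ (succ (succ (succ zero)))
type:
  Nat
steps to reach normal form (normal order): 6
term was already normal: no
first redex: a beta-redex


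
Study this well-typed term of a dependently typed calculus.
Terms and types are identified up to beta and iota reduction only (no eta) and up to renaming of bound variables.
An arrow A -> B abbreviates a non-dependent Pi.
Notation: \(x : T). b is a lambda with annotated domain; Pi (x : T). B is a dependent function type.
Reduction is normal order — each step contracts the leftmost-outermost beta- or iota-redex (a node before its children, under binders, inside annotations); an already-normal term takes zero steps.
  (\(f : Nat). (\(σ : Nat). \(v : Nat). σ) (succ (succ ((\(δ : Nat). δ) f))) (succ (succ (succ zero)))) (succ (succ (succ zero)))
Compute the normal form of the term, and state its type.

resulting normal form:
  succ (succ (succ (succ (succ zero))))
type:
  Nat
observation: 4 normal-order steps normalize the term, beginning with a beta-redex.


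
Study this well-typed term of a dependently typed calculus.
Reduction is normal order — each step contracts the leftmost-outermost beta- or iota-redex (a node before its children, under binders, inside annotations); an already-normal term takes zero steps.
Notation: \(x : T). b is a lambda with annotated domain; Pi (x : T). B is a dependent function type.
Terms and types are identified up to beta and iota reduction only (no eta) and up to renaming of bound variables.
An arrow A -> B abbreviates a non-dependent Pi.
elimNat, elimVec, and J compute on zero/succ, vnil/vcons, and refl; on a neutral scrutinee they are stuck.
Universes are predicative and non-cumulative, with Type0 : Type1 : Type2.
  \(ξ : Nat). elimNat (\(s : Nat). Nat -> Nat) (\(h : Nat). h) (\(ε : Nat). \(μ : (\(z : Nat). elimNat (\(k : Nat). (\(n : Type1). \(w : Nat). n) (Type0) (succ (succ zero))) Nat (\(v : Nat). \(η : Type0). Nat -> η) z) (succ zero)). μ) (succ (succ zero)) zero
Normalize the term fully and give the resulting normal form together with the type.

reduced normal form:
  \(ξ : Nat). zero
type:
  Nat -> Nat
observation: contracting an elimNat iota-redex first, the term normalizes in 8 steps.


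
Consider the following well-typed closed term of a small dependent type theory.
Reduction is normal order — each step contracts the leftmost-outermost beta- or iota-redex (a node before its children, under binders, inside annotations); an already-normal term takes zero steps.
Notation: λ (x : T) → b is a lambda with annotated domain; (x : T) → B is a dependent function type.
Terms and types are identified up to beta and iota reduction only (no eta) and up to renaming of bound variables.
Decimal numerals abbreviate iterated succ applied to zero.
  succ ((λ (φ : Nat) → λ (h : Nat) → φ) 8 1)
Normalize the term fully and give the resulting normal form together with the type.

resulting normal form:
  9
inferred type:
  Nat


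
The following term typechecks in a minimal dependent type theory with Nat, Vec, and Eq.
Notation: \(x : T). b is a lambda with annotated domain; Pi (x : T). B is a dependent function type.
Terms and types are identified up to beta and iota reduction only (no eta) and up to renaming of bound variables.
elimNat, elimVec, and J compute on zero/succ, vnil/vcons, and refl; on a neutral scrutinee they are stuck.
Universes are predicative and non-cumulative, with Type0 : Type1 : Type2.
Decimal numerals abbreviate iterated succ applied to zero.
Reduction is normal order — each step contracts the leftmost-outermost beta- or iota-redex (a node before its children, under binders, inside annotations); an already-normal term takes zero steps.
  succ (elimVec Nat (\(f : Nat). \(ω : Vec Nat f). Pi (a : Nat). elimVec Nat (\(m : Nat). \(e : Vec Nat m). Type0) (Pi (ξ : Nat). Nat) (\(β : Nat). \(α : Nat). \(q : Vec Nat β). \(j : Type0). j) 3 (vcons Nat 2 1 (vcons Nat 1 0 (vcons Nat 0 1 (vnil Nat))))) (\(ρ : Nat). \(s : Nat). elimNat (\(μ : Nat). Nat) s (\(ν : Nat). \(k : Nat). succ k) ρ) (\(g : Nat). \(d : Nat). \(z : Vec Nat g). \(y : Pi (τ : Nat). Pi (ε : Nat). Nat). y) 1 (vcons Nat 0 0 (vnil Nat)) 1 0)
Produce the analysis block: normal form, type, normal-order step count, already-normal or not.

resulting normal form:
  2
type:
  Nat
reduction steps (normal order): 12
term was already normal: no
first redex: an elimVec iota-redex


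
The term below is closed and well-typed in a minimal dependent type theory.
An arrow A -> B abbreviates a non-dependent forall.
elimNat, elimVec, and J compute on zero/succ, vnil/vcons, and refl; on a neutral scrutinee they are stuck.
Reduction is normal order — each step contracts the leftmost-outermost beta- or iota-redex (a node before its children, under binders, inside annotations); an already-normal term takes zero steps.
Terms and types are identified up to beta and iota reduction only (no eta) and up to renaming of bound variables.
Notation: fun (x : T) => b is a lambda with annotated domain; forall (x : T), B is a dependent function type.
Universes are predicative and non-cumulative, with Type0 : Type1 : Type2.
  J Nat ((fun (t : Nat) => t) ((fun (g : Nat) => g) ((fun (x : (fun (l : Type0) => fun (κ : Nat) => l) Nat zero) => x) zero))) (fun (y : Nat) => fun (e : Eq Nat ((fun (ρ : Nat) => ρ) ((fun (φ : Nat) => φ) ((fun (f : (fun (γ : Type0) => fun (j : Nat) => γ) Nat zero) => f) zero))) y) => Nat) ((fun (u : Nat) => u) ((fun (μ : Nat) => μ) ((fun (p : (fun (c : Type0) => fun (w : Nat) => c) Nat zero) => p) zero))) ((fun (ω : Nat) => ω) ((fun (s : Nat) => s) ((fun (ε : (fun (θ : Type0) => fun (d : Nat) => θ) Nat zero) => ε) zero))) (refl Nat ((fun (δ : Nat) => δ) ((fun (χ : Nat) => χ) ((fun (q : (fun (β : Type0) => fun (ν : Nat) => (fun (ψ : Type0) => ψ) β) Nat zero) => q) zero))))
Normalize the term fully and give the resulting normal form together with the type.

resulting normal form:
  zero
the term's type:
  Nat


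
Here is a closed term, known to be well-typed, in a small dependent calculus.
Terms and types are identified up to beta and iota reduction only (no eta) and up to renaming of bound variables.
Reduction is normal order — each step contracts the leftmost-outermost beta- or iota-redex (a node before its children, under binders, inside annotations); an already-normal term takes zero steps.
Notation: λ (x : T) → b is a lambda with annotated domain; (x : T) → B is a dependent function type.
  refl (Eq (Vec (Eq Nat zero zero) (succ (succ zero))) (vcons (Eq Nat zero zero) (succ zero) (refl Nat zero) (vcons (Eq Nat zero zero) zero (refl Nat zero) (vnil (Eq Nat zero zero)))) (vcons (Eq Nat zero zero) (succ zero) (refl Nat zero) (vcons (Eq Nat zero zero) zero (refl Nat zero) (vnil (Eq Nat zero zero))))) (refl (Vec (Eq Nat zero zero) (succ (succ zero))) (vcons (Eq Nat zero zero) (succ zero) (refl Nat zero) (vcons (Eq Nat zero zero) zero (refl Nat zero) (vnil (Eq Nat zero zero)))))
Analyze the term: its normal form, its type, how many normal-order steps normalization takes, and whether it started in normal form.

reduced normal form:
  refl (Eq (Vec (Eq Nat zero zero) (succ (succ zero))) (vcons (Eq Nat zero zero) (succ zero) (refl Nat zero) (vcons (Eq Nat zero zero) zero (refl Nat zero) (vnil (Eq Nat zero zero)))) (vcons (Eq Nat zero zero) (succ zero) (refl Nat zero) (vcons (Eq Nat zero zero) zero (refl Nat zero) (vnil (Eq Nat zero zero))))) (refl (Vec (Eq Nat zero zero) (succ (succ zero))) (vcons (Eq Nat zero zero) (succ zero) (refl Nat zero) (vcons (Eq Nat zero zero) zero (refl Nat zero) (vnil (Eq Nat zero zero)))))
inferred type:
  Eq (Eq (Vec (Eq Nat zero zero) (succ (succ zero))) (vcons (Eq Nat zero zero) (succ zero) (refl Nat zero) (vcons (Eq Nat zero zero) zero (refl Nat zero) (vnil (Eq Nat zero zero)))) (vcons (Eq Nat zero zero) (succ zero) (refl Nat zero) (vcons (Eq Nat zero zero) zero (refl Nat zero) (vnil (Eq Nat zero zero))))) (refl (Vec (Eq Nat zero zero) (succ (succ zero))) (vcons (Eq Nat zero zero) (succ zero) (refl Nat zero) (vcons (Eq Nat zero zero) zero (refl Nat zero) (vnil (Eq Nat zero zero))))) (refl (Vec (Eq Nat zero zero) (succ (succ zero))) (vcons (Eq Nat zero zero) (succ zero) (refl Nat zero) (vcons (Eq Nat zero zero) zero (refl Nat zero) (vnil (Eq Nat zero zero)))))
steps to reach normal form (normal order): 0
started in normal form: yes


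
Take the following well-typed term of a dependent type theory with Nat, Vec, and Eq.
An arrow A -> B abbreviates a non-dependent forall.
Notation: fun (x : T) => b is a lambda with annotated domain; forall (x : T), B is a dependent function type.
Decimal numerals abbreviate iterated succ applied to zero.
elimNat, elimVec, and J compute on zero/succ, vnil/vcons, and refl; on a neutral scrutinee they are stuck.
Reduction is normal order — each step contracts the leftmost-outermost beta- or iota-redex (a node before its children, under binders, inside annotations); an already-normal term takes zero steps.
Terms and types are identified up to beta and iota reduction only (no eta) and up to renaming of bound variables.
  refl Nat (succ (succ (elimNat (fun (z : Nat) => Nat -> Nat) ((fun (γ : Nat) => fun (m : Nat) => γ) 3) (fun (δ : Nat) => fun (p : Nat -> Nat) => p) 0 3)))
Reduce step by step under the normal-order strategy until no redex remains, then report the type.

reduction (normal order):
  refl Nat (succ (succ (elimNat (fun (z : Nat) => Nat -> Nat) ((fun (γ : Nat) => fun (m : Nat) => γ) 3) (fun (δ : Nat) => fun (p : Nat -> Nat) => p) 0 3)))
  ~> refl Nat (succ (succ ((fun (z : Nat) => fun (γ : Nat) => z) 3 3)))
  ~> refl Nat (succ (succ ((fun (z : Nat) => 3) 3)))
  ~> refl Nat 5
inferred type:
  Eq Nat 5 5


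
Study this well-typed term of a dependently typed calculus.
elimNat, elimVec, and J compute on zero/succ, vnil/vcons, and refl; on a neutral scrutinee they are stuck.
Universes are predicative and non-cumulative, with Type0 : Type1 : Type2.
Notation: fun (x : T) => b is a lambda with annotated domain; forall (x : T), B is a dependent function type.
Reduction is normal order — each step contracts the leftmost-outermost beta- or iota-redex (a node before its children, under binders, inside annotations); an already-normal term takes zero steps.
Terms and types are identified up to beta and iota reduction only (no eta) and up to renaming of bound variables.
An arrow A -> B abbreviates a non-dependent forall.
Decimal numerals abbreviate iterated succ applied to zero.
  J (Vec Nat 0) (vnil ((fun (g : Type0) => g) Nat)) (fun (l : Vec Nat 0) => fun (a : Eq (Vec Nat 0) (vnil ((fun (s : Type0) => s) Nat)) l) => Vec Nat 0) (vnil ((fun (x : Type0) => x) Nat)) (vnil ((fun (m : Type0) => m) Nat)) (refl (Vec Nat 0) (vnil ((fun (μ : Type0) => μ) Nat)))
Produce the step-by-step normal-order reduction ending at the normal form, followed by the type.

reduction (normal order):
  J (Vec Nat 0) (vnil ((fun (g : Type0) => g) Nat)) (fun (l : Vec Nat 0) => fun (a : Eq (Vec Nat 0) (vnil ((fun (s : Type0) => s) Nat)) l) => Vec Nat 0) (vnil ((fun (x : Type0) => x) Nat)) (vnil ((fun (m : Type0) => m) Nat)) (refl (Vec Nat 0) (vnil ((fun (μ : Type0) => μ) Nat)))
  ~> vnil ((fun (g : Type0) => g) Nat)
  ~> vnil Nat
the term's type:
  Vec Nat 0


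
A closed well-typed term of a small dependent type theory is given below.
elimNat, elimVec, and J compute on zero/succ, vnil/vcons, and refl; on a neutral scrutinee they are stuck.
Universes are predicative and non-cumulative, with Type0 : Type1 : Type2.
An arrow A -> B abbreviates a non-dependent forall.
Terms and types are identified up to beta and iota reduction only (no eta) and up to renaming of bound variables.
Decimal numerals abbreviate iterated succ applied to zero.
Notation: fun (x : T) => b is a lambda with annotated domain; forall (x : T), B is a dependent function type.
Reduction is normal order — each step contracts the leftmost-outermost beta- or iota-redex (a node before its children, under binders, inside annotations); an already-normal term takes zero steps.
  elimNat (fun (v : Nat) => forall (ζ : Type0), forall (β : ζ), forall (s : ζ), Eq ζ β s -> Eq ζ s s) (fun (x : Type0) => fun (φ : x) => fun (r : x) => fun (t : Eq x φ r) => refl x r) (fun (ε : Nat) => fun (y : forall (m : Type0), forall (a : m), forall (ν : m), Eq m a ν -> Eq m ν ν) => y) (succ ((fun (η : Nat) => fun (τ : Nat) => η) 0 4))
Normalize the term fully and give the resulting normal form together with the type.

reduced normal form:
  fun (v : Type0) => fun (ζ : v) => fun (β : v) => fun (s : Eq v ζ β) => refl v β
inferred type:
  forall (v : Type0), forall (ζ : v), forall (β : v), Eq v ζ β -> Eq v β β


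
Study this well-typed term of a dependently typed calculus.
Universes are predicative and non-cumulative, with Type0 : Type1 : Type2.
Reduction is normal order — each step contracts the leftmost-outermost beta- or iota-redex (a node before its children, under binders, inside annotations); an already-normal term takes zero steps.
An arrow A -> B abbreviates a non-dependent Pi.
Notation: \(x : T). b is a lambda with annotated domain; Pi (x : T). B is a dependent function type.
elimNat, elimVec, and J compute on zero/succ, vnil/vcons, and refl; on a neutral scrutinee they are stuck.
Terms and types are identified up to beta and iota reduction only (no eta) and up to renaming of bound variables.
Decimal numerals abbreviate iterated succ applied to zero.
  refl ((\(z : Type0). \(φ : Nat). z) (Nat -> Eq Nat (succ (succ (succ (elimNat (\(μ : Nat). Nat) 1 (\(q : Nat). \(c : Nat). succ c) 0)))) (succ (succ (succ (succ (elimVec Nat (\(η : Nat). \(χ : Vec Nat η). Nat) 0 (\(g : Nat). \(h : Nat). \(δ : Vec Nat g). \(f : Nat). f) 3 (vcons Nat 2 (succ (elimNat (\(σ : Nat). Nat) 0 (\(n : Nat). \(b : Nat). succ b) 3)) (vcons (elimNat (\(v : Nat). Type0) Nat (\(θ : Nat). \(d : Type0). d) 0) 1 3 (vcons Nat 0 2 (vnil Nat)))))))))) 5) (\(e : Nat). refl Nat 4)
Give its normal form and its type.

resulting normal form:
  refl (Nat -> Eq Nat 4 4) (\(z : Nat). refl Nat 4)
type:
  Eq (Nat -> Eq Nat 4 4) (\(z : Nat). refl Nat 4) (\(φ : Nat). refl Nat 4)
observation: 19 normal-order steps separate the term from its normal form.


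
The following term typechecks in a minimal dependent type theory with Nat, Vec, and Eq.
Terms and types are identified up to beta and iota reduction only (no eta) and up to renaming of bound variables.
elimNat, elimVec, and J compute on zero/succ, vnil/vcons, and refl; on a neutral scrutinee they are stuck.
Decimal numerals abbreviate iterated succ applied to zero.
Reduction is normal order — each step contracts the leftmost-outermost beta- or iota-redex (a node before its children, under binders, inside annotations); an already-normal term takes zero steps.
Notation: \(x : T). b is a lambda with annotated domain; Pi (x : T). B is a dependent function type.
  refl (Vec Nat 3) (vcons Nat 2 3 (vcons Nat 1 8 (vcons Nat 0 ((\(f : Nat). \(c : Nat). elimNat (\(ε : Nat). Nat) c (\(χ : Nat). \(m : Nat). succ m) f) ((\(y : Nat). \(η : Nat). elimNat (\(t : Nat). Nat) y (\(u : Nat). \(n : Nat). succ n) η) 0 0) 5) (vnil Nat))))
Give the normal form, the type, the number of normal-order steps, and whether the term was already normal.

normal form:
  refl (Vec Nat 3) (vcons Nat 2 3 (vcons Nat 1 8 (vcons Nat 0 5 (vnil Nat))))
type:
  Eq (Vec Nat 3) (vcons Nat 2 3 (vcons Nat 1 8 (vcons Nat 0 5 (vnil Nat)))) (vcons Nat 2 3 (vcons Nat 1 8 (vcons Nat 0 5 (vnil Nat))))
normal-order step count: 6
term was already normal: no
first redex: a beta-redex


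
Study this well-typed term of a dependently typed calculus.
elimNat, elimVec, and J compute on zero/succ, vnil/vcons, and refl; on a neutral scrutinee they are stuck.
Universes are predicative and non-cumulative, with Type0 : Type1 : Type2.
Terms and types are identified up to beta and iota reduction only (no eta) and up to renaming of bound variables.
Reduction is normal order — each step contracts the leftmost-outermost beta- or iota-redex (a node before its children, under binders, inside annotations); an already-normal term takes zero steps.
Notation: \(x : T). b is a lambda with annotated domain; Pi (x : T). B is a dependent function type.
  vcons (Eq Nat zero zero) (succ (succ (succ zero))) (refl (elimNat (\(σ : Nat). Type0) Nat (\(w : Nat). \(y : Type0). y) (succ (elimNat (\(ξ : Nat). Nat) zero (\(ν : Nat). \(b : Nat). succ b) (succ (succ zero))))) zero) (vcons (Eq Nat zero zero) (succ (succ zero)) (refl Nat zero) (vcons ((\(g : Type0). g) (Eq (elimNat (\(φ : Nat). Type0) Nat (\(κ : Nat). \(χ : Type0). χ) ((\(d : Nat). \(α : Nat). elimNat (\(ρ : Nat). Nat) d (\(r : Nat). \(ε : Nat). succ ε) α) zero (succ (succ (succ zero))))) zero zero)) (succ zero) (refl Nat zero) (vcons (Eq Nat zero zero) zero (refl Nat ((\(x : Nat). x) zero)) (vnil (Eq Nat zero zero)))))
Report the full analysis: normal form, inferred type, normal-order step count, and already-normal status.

resulting normal form:
  vcons (Eq Nat zero zero) (succ (succ (succ zero))) (refl Nat zero) (vcons (Eq Nat zero zero) (succ (succ zero)) (refl Nat zero) (vcons (Eq Nat zero zero) (succ zero) (refl Nat zero) (vcons (Eq Nat zero zero) zero (refl Nat zero) (vnil (Eq Nat zero zero)))))
inferred type:
  Vec (Eq Nat zero zero) (succ (succ (succ (succ zero))))
steps to reach normal form (normal order): 41
started in normal form: no
first contracted redex: an elimNat iota-redex


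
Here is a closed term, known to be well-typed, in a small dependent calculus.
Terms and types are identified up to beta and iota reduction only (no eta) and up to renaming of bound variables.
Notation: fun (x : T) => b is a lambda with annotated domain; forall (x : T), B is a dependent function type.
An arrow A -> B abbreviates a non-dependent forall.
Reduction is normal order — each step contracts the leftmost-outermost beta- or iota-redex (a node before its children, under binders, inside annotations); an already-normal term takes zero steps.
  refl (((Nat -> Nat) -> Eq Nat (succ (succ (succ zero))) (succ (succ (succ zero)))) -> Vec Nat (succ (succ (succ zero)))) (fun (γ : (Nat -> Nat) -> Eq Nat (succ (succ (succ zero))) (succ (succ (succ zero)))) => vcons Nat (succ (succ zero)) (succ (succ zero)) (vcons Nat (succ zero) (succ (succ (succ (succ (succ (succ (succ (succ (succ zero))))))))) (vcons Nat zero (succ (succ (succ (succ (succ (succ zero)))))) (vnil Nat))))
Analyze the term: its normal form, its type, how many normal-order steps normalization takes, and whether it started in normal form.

reduced normal form:
  refl (((Nat -> Nat) -> Eq Nat (succ (succ (succ zero))) (succ (succ (succ zero)))) -> Vec Nat (succ (succ (succ zero)))) (fun (γ : (Nat -> Nat) -> Eq Nat (succ (succ (succ zero))) (succ (succ (succ zero)))) => vcons Nat (succ (succ zero)) (succ (succ zero)) (vcons Nat (succ zero) (succ (succ (succ (succ (succ (succ (succ (succ (succ zero))))))))) (vcons Nat zero (succ (succ (succ (succ (succ (succ zero)))))) (vnil Nat))))
inferred type:
  Eq (((Nat -> Nat) -> Eq Nat (succ (succ (succ zero))) (succ (succ (succ zero)))) -> Vec Nat (succ (succ (succ zero)))) (fun (γ : (Nat -> Nat) -> Eq Nat (succ (succ (succ zero))) (succ (succ (succ zero)))) => vcons Nat (succ (succ zero)) (succ (succ zero)) (vcons Nat (succ zero) (succ (succ (succ (succ (succ (succ (succ (succ (succ zero))))))))) (vcons Nat zero (succ (succ (succ (succ (succ (succ zero)))))) (vnil Nat)))) (fun (k : (Nat -> Nat) -> Eq Nat (succ (succ (succ zero))) (succ (succ (succ zero)))) => vcons Nat (succ (succ zero)) (succ (succ zero)) (vcons Nat (succ zero) (succ (succ (succ (succ (succ (succ (succ (succ (succ zero))))))))) (vcons Nat zero (succ (succ (succ (succ (succ (succ zero)))))) (vnil Nat))))
steps to reach normal form (normal order): 0
already normal: yes


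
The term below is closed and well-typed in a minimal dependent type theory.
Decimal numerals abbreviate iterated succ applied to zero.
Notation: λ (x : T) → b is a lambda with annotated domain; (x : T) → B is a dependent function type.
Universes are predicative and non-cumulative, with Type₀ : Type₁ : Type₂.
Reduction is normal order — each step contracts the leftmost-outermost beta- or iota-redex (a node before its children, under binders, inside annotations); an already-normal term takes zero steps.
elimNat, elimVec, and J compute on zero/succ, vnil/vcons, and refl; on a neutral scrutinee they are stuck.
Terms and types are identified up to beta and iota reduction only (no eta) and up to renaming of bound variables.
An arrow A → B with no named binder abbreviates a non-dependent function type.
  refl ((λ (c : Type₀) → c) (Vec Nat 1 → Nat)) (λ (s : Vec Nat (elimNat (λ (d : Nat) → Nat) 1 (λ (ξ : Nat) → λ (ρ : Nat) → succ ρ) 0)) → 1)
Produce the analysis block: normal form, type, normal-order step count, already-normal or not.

resulting normal form:
  refl (Vec Nat 1 → Nat) (λ (c : Vec Nat 1) → 1)
type:
  Eq (Vec Nat 1 → Nat) (λ (c : Vec Nat 1) → 1) (λ (s : Vec Nat 1) → 1)
reduction steps (normal order): 2
started in normal form: no
first redex: a beta-redex


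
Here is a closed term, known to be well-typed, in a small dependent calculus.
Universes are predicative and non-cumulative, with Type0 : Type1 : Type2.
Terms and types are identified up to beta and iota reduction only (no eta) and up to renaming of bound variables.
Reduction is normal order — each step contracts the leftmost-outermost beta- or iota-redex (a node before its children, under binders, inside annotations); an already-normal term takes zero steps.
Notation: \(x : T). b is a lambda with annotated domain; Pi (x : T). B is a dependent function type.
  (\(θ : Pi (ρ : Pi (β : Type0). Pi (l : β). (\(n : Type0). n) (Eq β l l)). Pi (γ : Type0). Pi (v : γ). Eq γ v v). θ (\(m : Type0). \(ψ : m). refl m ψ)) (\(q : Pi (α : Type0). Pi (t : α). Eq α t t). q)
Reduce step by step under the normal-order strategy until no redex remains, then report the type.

normal-order reduction sequence:
  (\(θ : Pi (ρ : Pi (β : Type0). Pi (l : β). (\(n : Type0). n) (Eq β l l)). Pi (γ : Type0). Pi (v : γ). Eq γ v v). θ (\(m : Type0). \(ψ : m). refl m ψ)) (\(q : Pi (α : Type0). Pi (t : α). Eq α t t). q)
  ~> (\(θ : Pi (ρ : Type0). Pi (β : ρ). Eq ρ β β). θ) (\(l : Type0). \(n : l). refl l n)
  ~> \(θ : Type0). \(ρ : θ). refl θ ρ
the term's type:
  Pi (θ : Type0). Pi (ρ : θ). Eq θ ρ ρ


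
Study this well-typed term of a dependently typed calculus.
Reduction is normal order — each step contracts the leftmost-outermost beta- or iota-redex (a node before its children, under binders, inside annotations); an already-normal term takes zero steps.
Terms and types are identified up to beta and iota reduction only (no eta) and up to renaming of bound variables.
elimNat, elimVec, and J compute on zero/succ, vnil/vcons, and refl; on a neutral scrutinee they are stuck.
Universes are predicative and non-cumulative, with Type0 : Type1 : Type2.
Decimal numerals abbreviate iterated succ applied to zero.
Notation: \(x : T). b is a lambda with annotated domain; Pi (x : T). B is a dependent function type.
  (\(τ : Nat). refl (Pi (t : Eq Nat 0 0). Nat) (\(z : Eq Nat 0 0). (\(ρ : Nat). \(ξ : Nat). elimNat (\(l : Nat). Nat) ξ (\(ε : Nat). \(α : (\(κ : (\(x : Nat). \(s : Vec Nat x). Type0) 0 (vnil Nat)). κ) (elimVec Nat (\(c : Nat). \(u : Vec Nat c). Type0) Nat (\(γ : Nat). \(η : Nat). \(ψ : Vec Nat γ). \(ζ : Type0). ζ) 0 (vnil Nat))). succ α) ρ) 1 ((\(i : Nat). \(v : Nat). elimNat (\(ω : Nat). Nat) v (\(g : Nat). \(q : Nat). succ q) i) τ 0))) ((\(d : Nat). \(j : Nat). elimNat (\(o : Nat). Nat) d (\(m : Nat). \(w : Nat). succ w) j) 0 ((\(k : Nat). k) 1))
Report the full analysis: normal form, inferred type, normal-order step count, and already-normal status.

normal form:
  refl (Pi (τ : Eq Nat 0 0). Nat) (\(t : Eq Nat 0 0). 2)
the term's type:
  Eq (Pi (τ : Eq Nat 0 0). Nat) (\(t : Eq Nat 0 0). 2) (\(z : Eq Nat 0 0). 2)
normal-order step count: 20
term was already normal: no
first redex: a beta-redex


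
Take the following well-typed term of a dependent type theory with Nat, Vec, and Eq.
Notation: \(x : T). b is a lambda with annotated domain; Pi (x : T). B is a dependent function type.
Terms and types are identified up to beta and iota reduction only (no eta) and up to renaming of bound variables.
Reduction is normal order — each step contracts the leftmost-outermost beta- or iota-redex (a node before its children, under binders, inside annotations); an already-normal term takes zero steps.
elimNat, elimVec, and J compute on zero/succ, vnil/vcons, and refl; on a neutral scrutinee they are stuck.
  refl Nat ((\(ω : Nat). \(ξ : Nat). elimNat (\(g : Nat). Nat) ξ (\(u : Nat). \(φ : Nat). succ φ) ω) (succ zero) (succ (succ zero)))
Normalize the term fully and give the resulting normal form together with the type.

resulting normal form:
  refl Nat (succ (succ (succ zero)))
type:
  Eq Nat (succ (succ (succ zero))) (succ (succ (succ zero)))
observation: 6 normal-order steps normalize the term, beginning with a beta-redex.


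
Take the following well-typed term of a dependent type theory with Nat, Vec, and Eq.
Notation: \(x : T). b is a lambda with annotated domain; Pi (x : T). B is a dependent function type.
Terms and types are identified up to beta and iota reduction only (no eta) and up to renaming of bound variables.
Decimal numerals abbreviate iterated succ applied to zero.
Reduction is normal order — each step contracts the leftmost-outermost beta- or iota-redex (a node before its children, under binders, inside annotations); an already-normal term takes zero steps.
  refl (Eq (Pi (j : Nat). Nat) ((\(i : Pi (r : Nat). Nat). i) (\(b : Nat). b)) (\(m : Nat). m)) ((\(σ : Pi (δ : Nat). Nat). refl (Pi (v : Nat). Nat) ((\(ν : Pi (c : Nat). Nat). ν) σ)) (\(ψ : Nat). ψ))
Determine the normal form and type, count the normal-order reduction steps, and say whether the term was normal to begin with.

normal form:
  refl (Eq (Pi (j : Nat). Nat) (\(i : Nat). i) (\(r : Nat). r)) (refl (Pi (b : Nat). Nat) (\(m : Nat). m))
the term's type:
  Eq (Eq (Pi (j : Nat). Nat) (\(i : Nat). i) (\(r : Nat). r)) (refl (Pi (b : Nat). Nat) (\(m : Nat). m)) (refl (Pi (σ : Nat). Nat) (\(δ : Nat). δ))
steps to reach normal form (normal order): 3
started in normal form: no
first contracted redex: a beta-redex


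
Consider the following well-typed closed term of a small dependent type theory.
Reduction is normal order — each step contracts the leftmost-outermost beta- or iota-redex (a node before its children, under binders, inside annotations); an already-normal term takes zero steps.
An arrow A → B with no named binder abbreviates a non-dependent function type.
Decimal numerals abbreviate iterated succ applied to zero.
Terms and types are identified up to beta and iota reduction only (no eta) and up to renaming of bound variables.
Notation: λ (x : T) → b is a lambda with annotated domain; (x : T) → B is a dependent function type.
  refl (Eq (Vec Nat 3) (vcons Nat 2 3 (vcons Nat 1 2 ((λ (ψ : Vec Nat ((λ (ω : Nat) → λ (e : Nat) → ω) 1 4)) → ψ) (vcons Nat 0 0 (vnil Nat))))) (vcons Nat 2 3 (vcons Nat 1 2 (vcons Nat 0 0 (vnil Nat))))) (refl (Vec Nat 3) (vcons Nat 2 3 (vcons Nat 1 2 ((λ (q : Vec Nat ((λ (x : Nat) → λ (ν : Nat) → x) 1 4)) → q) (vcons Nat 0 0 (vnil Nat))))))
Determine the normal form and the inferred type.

reduced normal form:
  refl (Eq (Vec Nat 3) (vcons Nat 2 3 (vcons Nat 1 2 (vcons Nat 0 0 (vnil Nat)))) (vcons Nat 2 3 (vcons Nat 1 2 (vcons Nat 0 0 (vnil Nat))))) (refl (Vec Nat 3) (vcons Nat 2 3 (vcons Nat 1 2 (vcons Nat 0 0 (vnil Nat)))))
the term's type:
  Eq (Eq (Vec Nat 3) (vcons Nat 2 3 (vcons Nat 1 2 (vcons Nat 0 0 (vnil Nat)))) (vcons Nat 2 3 (vcons Nat 1 2 (vcons Nat 0 0 (vnil Nat))))) (refl (Vec Nat 3) (vcons Nat 2 3 (vcons Nat 1 2 (vcons Nat 0 0 (vnil Nat))))) (refl (Vec Nat 3) (vcons Nat 2 3 (vcons Nat 1 2 (vcons Nat 0 0 (vnil Nat)))))
observation: normalization takes exactly 2 steps under the normal-order strategy.


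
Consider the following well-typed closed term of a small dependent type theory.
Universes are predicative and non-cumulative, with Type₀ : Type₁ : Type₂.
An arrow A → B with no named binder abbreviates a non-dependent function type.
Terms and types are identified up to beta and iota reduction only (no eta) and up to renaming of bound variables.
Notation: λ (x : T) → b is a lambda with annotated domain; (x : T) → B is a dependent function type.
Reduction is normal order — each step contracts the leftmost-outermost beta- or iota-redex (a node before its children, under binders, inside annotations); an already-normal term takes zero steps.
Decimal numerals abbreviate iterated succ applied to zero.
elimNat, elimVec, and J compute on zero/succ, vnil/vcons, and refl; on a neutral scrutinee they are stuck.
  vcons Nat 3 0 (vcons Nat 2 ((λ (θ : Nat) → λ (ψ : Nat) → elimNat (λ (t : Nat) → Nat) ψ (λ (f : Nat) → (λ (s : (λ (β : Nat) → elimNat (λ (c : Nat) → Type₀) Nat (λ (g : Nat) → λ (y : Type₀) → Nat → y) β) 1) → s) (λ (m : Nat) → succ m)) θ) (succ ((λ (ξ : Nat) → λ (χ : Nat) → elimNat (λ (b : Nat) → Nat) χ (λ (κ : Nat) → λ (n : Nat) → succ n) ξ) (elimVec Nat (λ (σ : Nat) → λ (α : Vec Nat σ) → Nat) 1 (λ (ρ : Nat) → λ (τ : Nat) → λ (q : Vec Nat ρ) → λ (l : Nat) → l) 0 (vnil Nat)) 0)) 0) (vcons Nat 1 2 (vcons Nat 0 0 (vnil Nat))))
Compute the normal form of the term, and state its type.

normal form:
  vcons Nat 3 0 (vcons Nat 2 2 (vcons Nat 1 2 (vcons Nat 0 0 (vnil Nat))))
inferred type:
  Vec Nat 4
observation: contracting a beta-redex first, the term normalizes in 18 steps.


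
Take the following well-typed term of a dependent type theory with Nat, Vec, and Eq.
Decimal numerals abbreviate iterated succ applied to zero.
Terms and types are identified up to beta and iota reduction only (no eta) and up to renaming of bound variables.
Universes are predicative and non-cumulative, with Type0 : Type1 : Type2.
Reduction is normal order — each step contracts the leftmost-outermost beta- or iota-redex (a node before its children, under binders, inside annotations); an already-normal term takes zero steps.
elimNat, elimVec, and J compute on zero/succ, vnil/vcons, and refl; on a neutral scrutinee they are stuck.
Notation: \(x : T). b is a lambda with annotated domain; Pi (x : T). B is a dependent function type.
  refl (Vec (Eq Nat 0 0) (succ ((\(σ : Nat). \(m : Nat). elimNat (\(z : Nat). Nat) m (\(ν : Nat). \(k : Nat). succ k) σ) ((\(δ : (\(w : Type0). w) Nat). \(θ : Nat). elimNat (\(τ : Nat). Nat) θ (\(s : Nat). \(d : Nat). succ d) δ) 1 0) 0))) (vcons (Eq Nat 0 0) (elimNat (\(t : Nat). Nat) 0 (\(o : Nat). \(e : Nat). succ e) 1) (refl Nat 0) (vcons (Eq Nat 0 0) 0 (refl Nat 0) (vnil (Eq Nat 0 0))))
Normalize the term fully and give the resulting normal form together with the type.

resulting normal form:
  refl (Vec (Eq Nat 0 0) 2) (vcons (Eq Nat 0 0) 1 (refl Nat 0) (vcons (Eq Nat 0 0) 0 (refl Nat 0) (vnil (Eq Nat 0 0))))
the term's type:
  Eq (Vec (Eq Nat 0 0) 2) (vcons (Eq Nat 0 0) 1 (refl Nat 0) (vcons (Eq Nat 0 0) 0 (refl Nat 0) (vnil (Eq Nat 0 0)))) (vcons (Eq Nat 0 0) 1 (refl Nat 0) (vcons (Eq Nat 0 0) 0 (refl Nat 0) (vnil (Eq Nat 0 0))))


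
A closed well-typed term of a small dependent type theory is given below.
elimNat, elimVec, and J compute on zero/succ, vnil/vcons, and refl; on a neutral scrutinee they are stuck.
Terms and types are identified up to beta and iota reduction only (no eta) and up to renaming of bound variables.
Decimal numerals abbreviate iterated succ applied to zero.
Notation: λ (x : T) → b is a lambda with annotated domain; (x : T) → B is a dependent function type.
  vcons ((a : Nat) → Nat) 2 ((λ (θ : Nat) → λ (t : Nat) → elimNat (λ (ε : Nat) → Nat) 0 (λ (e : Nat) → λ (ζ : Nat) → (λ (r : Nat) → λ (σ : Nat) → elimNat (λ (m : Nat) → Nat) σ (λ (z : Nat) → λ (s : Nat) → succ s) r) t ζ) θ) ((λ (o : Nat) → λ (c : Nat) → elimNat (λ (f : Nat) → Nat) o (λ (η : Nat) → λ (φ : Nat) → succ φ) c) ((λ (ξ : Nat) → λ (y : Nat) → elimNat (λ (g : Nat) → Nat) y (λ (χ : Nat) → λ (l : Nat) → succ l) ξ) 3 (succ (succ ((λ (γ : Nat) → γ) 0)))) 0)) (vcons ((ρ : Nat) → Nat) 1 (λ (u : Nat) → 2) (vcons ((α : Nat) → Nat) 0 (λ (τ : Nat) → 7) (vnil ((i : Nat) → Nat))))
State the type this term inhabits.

type:
  Vec ((a : Nat) → Nat) 3
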